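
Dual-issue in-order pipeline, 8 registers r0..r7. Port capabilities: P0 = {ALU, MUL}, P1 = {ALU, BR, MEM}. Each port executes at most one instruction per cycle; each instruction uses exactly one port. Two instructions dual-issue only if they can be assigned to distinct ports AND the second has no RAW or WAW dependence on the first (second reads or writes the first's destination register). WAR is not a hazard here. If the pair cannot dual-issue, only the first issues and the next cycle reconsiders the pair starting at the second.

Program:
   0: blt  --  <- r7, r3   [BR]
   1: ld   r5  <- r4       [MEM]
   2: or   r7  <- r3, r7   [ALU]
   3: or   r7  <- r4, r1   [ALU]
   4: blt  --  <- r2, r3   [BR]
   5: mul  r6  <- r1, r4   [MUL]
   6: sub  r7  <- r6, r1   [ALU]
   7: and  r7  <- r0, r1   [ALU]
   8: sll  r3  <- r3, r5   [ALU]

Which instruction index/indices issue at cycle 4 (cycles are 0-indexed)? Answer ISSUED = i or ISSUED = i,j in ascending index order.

  cy0 -> i0 (blt) no-port BR/MEM
  cy1 -> i1+i2 (ld;or) 2-wide
  cy2 -> i3+i4 (or;blt) 2-wide
  cy3 -> i5 (mul) RAW r6
  cy4 -> i6 (sub) WAW r7
  cy5 -> i7+i8 (and;sll) 2-wide

ISSUED = 6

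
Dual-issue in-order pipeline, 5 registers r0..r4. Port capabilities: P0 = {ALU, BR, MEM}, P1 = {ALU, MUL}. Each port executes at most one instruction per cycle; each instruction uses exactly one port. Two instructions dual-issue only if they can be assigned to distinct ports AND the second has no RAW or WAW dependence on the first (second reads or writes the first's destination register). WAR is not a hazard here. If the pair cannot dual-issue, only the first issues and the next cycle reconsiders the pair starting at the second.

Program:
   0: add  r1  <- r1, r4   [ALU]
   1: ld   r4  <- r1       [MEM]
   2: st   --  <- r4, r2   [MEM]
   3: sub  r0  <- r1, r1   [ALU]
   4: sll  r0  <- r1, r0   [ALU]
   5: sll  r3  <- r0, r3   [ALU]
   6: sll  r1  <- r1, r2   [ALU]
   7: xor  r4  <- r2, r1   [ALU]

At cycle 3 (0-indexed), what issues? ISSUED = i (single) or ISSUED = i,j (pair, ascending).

ISSUED = 4

c0: i0 add.ALU  RAW r1
c1: i1 ld.MEM  no-port MEM/MEM
c2: i2/i3 st.MEM;sub.ALU  2-wide
c3: i4 sll.ALU  RAW r0
c4: i5/i6 sll.ALU;sll.ALU  2-wide
c5: i7 xor.ALU  tail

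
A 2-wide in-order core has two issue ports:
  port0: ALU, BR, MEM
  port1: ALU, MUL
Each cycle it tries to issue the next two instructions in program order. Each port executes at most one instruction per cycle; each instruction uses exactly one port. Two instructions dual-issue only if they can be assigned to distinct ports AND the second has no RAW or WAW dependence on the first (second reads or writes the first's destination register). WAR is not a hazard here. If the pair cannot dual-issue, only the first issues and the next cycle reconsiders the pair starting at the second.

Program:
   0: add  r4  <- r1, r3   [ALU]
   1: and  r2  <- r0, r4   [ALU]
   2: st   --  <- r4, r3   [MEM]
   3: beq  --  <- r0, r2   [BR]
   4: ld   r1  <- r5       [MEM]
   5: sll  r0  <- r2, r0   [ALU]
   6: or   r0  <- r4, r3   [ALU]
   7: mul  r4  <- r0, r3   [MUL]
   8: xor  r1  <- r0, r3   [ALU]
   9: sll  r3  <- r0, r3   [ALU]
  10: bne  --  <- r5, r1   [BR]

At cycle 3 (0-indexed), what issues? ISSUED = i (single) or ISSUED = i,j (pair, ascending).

ISSUED = 4,5

#0 head=0: add i0 RAW r4
#1 head=1: and/st i1/i2 dual
#2 head=3: beq i3 no-port BR/MEM
#3 head=4: ld/sll i4/i5 dual
#4 head=6: or i6 RAW r0
#5 head=7: mul/xor i7/i8 dual
#6 head=9: sll/bne i9/i10 dual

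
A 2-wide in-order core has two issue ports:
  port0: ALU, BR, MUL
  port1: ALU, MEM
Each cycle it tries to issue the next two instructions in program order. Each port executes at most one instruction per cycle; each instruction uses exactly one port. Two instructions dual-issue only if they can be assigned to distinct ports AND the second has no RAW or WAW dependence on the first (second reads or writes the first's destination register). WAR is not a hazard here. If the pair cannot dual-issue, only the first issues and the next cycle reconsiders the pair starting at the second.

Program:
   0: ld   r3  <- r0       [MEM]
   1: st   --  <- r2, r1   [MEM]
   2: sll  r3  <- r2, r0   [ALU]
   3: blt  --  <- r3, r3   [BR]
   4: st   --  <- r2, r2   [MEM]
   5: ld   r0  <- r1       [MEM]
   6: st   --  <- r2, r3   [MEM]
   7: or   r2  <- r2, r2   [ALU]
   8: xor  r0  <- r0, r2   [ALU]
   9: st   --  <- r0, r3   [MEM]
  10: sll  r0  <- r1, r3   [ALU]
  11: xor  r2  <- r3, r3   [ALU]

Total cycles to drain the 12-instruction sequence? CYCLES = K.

  cy0 -> i0 (ld) no-port MEM/MEM
  cy1 -> i1,i2 (st+sll) 2-wide
  cy2 -> i3,i4 (blt+st) 2-wide
  cy3 -> i5 (ld) no-port MEM/MEM
  cy4 -> i6,i7 (st+or) 2-wide
  cy5 -> i8 (xor) RAW r0
  cy6 -> i9,i10 (st+sll) 2-wide
  cy7 -> i11 (xor) tail

CYCLES = 8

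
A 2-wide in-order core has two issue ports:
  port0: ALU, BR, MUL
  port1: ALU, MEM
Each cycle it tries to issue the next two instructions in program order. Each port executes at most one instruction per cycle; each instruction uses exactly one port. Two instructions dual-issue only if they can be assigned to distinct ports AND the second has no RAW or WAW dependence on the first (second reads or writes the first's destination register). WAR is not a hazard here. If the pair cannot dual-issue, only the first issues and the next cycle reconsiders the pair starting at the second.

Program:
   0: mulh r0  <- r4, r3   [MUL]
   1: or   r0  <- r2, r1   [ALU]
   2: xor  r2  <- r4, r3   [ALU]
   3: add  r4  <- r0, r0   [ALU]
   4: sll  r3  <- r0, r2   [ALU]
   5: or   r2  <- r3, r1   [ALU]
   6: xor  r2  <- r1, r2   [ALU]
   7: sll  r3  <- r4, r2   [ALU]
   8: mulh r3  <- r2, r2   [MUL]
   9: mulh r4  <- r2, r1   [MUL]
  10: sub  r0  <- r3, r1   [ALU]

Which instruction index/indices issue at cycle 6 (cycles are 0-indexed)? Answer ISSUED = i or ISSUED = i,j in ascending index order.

  cy0 -> i0 (mulh.MUL) WAW r0
  cy1 -> i1,i2 (or.ALU;xor.ALU) 2-wide
  cy2 -> i3,i4 (add.ALU;sll.ALU) 2-wide
  cy3 -> i5 (or.ALU) RAW+WAW r2
  cy4 -> i6 (xor.ALU) RAW r2
  cy5 -> i7 (sll.ALU) WAW r3
  cy6 -> i8 (mulh.MUL) no-port MUL/MUL
  cy7 -> i9,i10 (mulh.MUL;sub.ALU) 2-wide

ISSUED = 8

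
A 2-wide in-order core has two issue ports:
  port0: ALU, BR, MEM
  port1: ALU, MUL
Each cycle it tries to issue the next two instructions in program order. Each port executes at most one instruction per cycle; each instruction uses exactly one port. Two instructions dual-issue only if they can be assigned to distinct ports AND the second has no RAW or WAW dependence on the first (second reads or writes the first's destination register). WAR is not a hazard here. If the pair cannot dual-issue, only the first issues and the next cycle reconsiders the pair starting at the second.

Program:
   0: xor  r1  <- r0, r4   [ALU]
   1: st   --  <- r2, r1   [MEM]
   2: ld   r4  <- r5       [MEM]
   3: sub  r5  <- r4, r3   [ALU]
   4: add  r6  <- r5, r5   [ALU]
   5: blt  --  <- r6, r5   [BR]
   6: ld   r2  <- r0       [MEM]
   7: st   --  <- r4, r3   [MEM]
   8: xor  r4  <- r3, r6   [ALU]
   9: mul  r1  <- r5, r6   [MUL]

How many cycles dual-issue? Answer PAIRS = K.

t=0 i0:xor ; RAW r1
t=1 i1:st ; no-port MEM/MEM
t=2 i2:ld ; RAW r4
t=3 i3:sub ; RAW r5
t=4 i4:add ; RAW r6
t=5 i5:blt ; no-port BR/MEM
t=6 i6:ld ; no-port MEM/MEM
t=7 i7/i8:st/xor ; dual
t=8 i9:mul ; tail

PAIRS = 1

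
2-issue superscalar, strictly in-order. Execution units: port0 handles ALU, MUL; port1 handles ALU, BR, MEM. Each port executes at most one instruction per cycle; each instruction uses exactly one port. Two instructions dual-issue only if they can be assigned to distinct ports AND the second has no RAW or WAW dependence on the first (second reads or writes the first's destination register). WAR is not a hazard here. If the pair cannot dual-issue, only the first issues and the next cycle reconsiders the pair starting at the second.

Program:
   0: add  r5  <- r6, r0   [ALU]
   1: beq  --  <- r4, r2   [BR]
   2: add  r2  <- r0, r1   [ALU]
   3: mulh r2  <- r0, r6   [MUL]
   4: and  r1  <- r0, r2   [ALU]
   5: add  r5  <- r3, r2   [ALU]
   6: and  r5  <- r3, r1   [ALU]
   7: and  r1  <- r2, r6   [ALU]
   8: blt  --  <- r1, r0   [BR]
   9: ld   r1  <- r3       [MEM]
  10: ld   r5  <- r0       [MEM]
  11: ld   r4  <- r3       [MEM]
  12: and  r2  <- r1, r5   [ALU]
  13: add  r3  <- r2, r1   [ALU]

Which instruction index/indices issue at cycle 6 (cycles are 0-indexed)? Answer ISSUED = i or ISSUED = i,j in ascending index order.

ISSUED = 9

0. add.ALU+beq.BR @i0,i1  | 2-wide
1. add.ALU @i2  | WAW r2
2. mulh.MUL @i3  | RAW r2
3. and.ALU+add.ALU @i4,i5  | 2-wide
4. and.ALU+and.ALU @i6,i7  | 2-wide
5. blt.BR @i8  | no-port BR/MEM
6. ld.MEM @i9  | no-port MEM/MEM
7. ld.MEM @i10  | no-port MEM/MEM
8. ld.MEM+and.ALU @i11,i12  | 2-wide
9. add.ALU @i13  | tail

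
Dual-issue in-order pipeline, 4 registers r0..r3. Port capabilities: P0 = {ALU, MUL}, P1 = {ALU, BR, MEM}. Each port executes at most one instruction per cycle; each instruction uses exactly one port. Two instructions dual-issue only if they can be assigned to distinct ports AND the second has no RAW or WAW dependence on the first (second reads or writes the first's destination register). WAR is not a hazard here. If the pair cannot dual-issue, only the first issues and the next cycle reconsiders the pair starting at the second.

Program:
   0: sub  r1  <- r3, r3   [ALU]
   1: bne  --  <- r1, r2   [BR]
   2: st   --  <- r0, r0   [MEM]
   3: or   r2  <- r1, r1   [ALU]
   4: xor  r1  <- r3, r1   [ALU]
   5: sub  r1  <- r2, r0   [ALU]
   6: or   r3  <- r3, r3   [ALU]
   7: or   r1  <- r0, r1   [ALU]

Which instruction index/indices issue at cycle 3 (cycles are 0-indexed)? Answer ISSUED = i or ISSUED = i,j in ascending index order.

#0 head=0: sub i0 RAW r1
#1 head=1: bne i1 no-port BR/MEM
#2 head=2: st or i2&i3 pair
#3 head=4: xor i4 WAW r1
#4 head=5: sub or i5&i6 pair
#5 head=7: or i7 tail

ISSUED = 4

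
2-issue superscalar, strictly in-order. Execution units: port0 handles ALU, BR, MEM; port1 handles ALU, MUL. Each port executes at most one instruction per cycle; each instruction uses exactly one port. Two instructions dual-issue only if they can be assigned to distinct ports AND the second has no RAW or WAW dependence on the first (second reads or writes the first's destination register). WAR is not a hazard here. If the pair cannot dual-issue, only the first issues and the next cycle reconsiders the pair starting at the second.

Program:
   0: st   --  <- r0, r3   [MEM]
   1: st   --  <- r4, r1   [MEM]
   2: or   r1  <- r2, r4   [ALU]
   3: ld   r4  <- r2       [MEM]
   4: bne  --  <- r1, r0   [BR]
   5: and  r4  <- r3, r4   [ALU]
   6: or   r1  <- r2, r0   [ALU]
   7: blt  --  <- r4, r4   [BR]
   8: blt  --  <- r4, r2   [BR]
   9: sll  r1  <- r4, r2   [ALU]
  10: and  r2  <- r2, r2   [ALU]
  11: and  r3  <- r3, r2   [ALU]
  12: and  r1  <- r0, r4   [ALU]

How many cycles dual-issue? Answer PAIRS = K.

  cy0 -> i0 (st) no-port MEM/MEM
  cy1 -> i1+i2 (st/or) dual
  cy2 -> i3 (ld) no-port MEM/BR
  cy3 -> i4+i5 (bne/and) dual
  cy4 -> i6+i7 (or/blt) dual
  cy5 -> i8+i9 (blt/sll) dual
  cy6 -> i10 (and) RAW r2
  cy7 -> i11+i12 (and/and) dual

PAIRS = 5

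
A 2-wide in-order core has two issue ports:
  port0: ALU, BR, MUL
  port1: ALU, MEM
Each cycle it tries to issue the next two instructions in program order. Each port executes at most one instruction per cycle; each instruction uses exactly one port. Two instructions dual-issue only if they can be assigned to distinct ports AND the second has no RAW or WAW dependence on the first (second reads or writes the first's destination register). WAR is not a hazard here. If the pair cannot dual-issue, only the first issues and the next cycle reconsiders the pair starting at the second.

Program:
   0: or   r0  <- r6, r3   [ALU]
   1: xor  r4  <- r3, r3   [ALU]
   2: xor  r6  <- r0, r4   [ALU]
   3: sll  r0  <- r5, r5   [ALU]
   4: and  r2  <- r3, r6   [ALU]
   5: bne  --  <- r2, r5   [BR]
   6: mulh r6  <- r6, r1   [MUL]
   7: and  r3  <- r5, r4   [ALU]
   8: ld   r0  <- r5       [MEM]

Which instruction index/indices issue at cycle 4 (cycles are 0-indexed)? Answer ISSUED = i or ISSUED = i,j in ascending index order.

c0: i0+i1 or+xor  2-wide
c1: i2+i3 xor+sll  2-wide
c2: i4 and  RAW r2
c3: i5 bne  no-port BR/MUL
c4: i6+i7 mulh+and  2-wide
c5: i8 ld  tail

ISSUED = 6,7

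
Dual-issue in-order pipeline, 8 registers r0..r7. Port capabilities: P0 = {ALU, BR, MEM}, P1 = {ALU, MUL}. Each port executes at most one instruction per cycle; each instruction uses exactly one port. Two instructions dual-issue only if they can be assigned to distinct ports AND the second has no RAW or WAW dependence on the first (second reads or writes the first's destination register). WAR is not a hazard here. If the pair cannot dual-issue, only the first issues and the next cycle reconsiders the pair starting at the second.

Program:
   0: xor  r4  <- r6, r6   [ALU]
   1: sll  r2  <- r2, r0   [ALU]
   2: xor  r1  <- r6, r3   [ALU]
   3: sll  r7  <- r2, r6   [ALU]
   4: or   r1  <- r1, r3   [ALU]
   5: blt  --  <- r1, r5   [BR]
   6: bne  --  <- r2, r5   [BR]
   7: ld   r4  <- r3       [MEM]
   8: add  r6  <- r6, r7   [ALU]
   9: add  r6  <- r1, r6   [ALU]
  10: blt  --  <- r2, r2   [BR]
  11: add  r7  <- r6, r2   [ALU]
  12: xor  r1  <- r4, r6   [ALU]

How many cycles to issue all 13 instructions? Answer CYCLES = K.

CYCLES = 8

#0 head=0: xor sll i0,i1 2-wide
#1 head=2: xor sll i2,i3 2-wide
#2 head=4: or i4 RAW r1
#3 head=5: blt i5 no-port BR/BR
#4 head=6: bne i6 no-port BR/MEM
#5 head=7: ld add i7,i8 2-wide
#6 head=9: add blt i9,i10 2-wide
#7 head=11: add xor i11,i12 2-wide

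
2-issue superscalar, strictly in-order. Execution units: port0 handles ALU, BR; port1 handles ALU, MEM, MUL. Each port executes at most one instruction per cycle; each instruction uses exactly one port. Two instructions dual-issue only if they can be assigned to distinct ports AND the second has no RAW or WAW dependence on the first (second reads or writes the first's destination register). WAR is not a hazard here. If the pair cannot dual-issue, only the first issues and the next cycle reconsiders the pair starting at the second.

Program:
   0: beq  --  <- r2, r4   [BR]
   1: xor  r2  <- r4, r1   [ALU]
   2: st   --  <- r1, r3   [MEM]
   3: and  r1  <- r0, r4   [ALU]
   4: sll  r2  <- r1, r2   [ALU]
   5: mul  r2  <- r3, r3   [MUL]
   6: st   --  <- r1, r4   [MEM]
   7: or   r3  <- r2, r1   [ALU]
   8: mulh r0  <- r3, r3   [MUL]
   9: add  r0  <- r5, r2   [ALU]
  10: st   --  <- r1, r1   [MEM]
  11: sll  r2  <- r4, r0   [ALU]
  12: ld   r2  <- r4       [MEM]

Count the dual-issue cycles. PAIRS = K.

  cy0 -> i0/i1 (beq.BR;xor.ALU) pair
  cy1 -> i2/i3 (st.MEM;and.ALU) pair
  cy2 -> i4 (sll.ALU) WAW r2
  cy3 -> i5 (mul.MUL) no-port MUL/MEM
  cy4 -> i6/i7 (st.MEM;or.ALU) pair
  cy5 -> i8 (mulh.MUL) WAW r0
  cy6 -> i9/i10 (add.ALU;st.MEM) pair
  cy7 -> i11 (sll.ALU) WAW r2
  cy8 -> i12 (ld.MEM) tail

PAIRS = 4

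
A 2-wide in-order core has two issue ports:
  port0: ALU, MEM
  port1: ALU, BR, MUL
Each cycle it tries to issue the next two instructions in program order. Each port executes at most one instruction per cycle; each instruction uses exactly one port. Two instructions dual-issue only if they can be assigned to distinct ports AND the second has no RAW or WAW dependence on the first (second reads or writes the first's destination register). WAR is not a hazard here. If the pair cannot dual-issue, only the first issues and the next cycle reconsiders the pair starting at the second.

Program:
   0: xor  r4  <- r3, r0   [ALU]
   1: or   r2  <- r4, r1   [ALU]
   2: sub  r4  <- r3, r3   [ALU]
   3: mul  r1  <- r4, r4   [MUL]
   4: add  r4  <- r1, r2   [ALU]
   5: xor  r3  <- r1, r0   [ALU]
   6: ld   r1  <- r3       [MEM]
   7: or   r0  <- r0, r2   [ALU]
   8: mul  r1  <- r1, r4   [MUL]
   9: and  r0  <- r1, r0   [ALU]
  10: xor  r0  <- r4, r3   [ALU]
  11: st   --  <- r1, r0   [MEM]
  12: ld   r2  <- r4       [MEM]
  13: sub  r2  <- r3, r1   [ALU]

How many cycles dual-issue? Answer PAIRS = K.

  cy0 -> i0 (xor.ALU) RAW r4
  cy1 -> i1/i2 (or.ALU/sub.ALU) pair
  cy2 -> i3 (mul.MUL) RAW r1
  cy3 -> i4/i5 (add.ALU/xor.ALU) pair
  cy4 -> i6/i7 (ld.MEM/or.ALU) pair
  cy5 -> i8 (mul.MUL) RAW r1
  cy6 -> i9 (and.ALU) WAW r0
  cy7 -> i10 (xor.ALU) RAW r0
  cy8 -> i11 (st.MEM) no-port MEM/MEM
  cy9 -> i12 (ld.MEM) WAW r2
  cy10 -> i13 (sub.ALU) tail

PAIRS = 3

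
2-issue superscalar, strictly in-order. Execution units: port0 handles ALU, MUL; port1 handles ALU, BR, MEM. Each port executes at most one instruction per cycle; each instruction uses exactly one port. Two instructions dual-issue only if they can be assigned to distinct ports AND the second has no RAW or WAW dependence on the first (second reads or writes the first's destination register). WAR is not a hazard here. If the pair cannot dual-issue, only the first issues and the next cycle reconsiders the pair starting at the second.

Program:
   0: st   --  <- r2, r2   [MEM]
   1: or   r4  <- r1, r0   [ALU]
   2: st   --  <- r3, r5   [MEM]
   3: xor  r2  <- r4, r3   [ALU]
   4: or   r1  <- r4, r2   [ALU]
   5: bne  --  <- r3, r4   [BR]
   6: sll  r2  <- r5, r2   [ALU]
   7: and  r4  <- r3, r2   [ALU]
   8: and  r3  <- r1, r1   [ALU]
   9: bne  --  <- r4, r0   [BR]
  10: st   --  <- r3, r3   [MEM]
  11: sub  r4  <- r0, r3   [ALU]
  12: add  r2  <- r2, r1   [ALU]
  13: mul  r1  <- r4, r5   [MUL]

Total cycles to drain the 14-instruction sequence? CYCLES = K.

[0] i0,i1  st.MEM/or.ALU  -- dual
[1] i2,i3  st.MEM/xor.ALU  -- dual
[2] i4,i5  or.ALU/bne.BR  -- dual
[3] i6  sll.ALU  -- RAW r2
[4] i7,i8  and.ALU/and.ALU  -- dual
[5] i9  bne.BR  -- no-port BR/MEM
[6] i10,i11  st.MEM/sub.ALU  -- dual
[7] i12,i13  add.ALU/mul.MUL  -- dual

CYCLES = 8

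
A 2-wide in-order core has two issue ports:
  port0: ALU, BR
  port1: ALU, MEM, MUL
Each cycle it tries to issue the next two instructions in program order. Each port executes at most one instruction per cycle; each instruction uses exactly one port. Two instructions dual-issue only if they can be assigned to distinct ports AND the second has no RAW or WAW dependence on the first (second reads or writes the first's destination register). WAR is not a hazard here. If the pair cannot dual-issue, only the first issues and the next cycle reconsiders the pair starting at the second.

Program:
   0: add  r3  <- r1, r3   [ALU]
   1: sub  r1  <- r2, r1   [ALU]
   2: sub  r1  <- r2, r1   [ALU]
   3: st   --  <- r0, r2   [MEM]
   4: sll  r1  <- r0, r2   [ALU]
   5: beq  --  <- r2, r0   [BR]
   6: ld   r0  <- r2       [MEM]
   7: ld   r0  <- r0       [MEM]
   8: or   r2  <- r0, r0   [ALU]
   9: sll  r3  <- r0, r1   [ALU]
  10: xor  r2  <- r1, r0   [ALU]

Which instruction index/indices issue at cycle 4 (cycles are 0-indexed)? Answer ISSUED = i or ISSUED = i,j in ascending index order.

ISSUED = 7

c0: i0&i1 add+sub  2-wide
c1: i2&i3 sub+st  2-wide
c2: i4&i5 sll+beq  2-wide
c3: i6 ld  no-port MEM/MEM
c4: i7 ld  RAW r0
c5: i8&i9 or+sll  2-wide
c6: i10 xor  tail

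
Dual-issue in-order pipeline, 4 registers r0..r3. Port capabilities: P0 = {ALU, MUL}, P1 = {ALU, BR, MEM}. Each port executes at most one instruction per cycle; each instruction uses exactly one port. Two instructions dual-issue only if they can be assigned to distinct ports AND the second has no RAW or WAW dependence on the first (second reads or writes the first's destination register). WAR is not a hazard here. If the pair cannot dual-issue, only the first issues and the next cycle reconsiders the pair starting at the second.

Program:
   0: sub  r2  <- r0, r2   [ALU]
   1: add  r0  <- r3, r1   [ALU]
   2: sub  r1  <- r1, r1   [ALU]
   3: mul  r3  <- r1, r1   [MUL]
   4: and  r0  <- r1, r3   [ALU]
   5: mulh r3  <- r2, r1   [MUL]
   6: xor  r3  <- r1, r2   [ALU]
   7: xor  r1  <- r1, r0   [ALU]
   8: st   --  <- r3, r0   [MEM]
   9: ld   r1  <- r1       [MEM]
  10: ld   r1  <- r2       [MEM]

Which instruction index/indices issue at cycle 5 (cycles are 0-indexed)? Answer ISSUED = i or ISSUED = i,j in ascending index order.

t=0 i0+i1:sub.ALU;add.ALU ; dual
t=1 i2:sub.ALU ; RAW r1
t=2 i3:mul.MUL ; RAW r3
t=3 i4+i5:and.ALU;mulh.MUL ; dual
t=4 i6+i7:xor.ALU;xor.ALU ; dual
t=5 i8:st.MEM ; no-port MEM/MEM
t=6 i9:ld.MEM ; no-port MEM/MEM
t=7 i10:ld.MEM ; tail

ISSUED = 8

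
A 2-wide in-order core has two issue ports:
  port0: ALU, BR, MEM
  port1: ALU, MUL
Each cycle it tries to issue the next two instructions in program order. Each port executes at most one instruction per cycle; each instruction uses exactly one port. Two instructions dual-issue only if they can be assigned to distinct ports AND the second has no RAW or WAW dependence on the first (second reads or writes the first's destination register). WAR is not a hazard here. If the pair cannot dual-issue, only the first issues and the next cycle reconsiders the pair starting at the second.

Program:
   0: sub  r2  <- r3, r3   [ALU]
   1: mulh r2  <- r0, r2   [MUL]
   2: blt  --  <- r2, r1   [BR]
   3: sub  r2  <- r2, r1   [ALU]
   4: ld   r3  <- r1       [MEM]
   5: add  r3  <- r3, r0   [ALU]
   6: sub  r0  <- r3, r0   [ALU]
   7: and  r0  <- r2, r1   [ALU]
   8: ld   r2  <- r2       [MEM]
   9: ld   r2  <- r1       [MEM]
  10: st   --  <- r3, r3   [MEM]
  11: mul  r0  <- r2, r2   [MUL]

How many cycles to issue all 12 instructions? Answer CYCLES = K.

CYCLES = 9

t=0 i0:sub ; RAW+WAW r2
t=1 i1:mulh ; RAW r2
t=2 i2&i3:blt+sub ; 2-wide
t=3 i4:ld ; RAW+WAW r3
t=4 i5:add ; RAW r3
t=5 i6:sub ; WAW r0
t=6 i7&i8:and+ld ; 2-wide
t=7 i9:ld ; no-port MEM/MEM
t=8 i10&i11:st+mul ; 2-wide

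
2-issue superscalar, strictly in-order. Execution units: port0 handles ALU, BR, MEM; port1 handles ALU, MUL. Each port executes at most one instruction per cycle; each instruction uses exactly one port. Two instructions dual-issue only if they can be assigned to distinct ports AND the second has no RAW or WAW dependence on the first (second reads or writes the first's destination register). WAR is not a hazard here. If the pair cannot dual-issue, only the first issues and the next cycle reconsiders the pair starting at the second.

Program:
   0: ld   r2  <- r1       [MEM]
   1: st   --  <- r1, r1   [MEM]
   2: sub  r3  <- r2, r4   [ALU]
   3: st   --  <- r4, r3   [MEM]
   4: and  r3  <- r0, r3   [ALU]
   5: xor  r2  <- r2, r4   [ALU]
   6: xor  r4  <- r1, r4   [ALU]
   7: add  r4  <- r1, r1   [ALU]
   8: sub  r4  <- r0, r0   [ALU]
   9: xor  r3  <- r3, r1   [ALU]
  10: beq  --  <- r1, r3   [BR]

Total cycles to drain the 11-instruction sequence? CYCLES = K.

CYCLES = 7

0. ld @i0  | no-port MEM/MEM
1. st/sub @i1&i2  | 2-wide
2. st/and @i3&i4  | 2-wide
3. xor/xor @i5&i6  | 2-wide
4. add @i7  | WAW r4
5. sub/xor @i8&i9  | 2-wide
6. beq @i10  | tail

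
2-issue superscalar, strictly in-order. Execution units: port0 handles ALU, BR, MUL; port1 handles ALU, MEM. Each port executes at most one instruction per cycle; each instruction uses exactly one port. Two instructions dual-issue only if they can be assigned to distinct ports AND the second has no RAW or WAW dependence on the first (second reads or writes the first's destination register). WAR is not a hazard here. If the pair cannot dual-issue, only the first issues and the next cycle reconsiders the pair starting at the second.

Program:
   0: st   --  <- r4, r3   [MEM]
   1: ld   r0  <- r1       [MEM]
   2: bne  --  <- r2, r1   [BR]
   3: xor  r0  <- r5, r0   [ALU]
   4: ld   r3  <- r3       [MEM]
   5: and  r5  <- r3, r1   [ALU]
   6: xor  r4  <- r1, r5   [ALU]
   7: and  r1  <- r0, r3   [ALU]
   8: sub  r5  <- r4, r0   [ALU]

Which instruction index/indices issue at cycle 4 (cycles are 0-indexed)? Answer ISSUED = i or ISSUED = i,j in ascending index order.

ISSUED = 6,7

[0] i0  st.MEM  -- no-port MEM/MEM
[1] i1/i2  ld.MEM/bne.BR  -- dual
[2] i3/i4  xor.ALU/ld.MEM  -- dual
[3] i5  and.ALU  -- RAW r5
[4] i6/i7  xor.ALU/and.ALU  -- dual
[5] i8  sub.ALU  -- tail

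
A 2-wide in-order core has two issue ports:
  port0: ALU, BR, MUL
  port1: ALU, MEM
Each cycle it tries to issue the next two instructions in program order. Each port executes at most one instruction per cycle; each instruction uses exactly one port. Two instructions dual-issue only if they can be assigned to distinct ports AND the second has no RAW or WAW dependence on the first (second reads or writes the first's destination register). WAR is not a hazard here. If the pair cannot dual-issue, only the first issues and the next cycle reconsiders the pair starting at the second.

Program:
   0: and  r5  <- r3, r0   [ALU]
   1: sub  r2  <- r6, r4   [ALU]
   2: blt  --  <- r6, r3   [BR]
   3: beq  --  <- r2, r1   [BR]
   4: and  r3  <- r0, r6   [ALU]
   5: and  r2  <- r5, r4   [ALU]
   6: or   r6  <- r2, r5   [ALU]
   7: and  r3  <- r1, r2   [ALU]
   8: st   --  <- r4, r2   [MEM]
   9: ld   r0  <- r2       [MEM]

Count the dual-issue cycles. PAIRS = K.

#0 head=0: and.ALU sub.ALU i0+i1 pair
#1 head=2: blt.BR i2 no-port BR/BR
#2 head=3: beq.BR and.ALU i3+i4 pair
#3 head=5: and.ALU i5 RAW r2
#4 head=6: or.ALU and.ALU i6+i7 pair
#5 head=8: st.MEM i8 no-port MEM/MEM
#6 head=9: ld.MEM i9 tail

PAIRS = 3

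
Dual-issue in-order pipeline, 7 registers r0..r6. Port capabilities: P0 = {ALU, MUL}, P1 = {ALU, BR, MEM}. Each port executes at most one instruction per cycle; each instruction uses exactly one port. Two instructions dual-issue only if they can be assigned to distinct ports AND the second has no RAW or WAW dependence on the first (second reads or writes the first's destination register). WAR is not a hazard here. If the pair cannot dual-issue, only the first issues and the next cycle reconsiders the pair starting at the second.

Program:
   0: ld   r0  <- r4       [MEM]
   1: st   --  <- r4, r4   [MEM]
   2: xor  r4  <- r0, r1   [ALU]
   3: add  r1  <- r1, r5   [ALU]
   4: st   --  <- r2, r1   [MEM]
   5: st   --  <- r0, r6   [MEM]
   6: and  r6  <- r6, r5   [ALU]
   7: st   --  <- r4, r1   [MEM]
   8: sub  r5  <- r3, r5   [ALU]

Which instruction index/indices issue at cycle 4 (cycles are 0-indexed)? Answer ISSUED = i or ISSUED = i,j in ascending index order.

ISSUED = 5,6

[0] i0  ld.MEM  -- no-port MEM/MEM
[1] i1&i2  st.MEM;xor.ALU  -- 2-wide
[2] i3  add.ALU  -- RAW r1
[3] i4  st.MEM  -- no-port MEM/MEM
[4] i5&i6  st.MEM;and.ALU  -- 2-wide
[5] i7&i8  st.MEM;sub.ALU  -- 2-wide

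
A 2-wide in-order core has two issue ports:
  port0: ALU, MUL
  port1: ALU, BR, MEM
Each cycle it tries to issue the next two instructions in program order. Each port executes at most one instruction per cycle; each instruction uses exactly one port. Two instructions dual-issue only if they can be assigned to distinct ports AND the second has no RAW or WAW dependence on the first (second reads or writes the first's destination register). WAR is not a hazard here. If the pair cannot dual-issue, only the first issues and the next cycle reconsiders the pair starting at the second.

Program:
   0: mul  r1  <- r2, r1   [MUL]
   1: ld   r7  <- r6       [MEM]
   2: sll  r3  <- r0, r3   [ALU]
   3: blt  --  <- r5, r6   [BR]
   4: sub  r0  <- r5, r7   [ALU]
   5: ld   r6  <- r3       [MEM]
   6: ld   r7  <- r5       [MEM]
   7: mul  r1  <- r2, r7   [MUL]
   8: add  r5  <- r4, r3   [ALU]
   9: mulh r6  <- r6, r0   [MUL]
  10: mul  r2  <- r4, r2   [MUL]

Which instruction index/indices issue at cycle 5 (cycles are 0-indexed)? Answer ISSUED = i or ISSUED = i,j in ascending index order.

  cy0 -> i0&i1 (mul.MUL/ld.MEM) 2-wide
  cy1 -> i2&i3 (sll.ALU/blt.BR) 2-wide
  cy2 -> i4&i5 (sub.ALU/ld.MEM) 2-wide
  cy3 -> i6 (ld.MEM) RAW r7
  cy4 -> i7&i8 (mul.MUL/add.ALU) 2-wide
  cy5 -> i9 (mulh.MUL) no-port MUL/MUL
  cy6 -> i10 (mul.MUL) tail

ISSUED = 9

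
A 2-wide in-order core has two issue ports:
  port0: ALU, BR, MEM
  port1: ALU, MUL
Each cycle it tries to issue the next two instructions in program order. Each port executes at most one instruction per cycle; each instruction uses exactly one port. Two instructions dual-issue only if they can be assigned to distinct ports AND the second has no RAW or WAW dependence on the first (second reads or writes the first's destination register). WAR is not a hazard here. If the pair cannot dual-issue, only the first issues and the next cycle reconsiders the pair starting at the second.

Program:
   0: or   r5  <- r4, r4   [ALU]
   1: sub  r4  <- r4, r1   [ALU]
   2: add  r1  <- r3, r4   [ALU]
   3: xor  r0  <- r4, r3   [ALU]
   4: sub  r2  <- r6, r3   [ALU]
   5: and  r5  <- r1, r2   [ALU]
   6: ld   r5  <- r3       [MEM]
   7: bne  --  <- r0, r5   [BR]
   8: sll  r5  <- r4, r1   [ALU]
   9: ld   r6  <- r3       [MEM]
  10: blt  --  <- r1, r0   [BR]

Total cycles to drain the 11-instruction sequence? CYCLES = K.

CYCLES = 8

0. or.ALU+sub.ALU @i0,i1  | pair
1. add.ALU+xor.ALU @i2,i3  | pair
2. sub.ALU @i4  | RAW r2
3. and.ALU @i5  | WAW r5
4. ld.MEM @i6  | no-port MEM/BR
5. bne.BR+sll.ALU @i7,i8  | pair
6. ld.MEM @i9  | no-port MEM/BR
7. blt.BR @i10  | tail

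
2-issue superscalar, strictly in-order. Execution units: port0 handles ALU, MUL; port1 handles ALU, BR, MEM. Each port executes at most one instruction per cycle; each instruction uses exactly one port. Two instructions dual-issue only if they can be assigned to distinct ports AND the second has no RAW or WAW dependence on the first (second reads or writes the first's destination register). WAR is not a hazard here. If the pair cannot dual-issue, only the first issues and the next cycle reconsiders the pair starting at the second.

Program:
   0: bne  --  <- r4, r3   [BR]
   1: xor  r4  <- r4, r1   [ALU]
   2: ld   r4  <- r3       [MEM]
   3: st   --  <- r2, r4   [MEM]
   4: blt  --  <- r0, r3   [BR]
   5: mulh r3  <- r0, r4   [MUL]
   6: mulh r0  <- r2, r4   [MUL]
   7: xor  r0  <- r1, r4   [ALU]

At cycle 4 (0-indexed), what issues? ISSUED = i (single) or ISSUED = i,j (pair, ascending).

ISSUED = 6

0. bne.BR/xor.ALU @i0&i1  | dual
1. ld.MEM @i2  | no-port MEM/MEM
2. st.MEM @i3  | no-port MEM/BR
3. blt.BR/mulh.MUL @i4&i5  | dual
4. mulh.MUL @i6  | WAW r0
5. xor.ALU @i7  | tail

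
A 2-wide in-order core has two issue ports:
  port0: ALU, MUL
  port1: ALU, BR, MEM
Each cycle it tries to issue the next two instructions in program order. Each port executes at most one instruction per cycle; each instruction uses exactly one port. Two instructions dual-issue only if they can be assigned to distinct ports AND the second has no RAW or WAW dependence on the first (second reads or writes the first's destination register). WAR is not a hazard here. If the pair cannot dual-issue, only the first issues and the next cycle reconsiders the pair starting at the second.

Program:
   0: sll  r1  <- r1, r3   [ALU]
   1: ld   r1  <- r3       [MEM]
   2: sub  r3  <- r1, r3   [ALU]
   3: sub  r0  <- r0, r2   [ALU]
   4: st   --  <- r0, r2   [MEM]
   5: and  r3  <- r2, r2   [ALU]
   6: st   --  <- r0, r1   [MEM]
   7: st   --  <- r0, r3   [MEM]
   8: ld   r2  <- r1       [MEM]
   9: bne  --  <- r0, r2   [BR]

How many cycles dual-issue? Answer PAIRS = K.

PAIRS = 2

[0] i0  sll  -- WAW r1
[1] i1  ld  -- RAW r1
[2] i2/i3  sub/sub  -- pair
[3] i4/i5  st/and  -- pair
[4] i6  st  -- no-port MEM/MEM
[5] i7  st  -- no-port MEM/MEM
[6] i8  ld  -- no-port MEM/BR
[7] i9  bne  -- tail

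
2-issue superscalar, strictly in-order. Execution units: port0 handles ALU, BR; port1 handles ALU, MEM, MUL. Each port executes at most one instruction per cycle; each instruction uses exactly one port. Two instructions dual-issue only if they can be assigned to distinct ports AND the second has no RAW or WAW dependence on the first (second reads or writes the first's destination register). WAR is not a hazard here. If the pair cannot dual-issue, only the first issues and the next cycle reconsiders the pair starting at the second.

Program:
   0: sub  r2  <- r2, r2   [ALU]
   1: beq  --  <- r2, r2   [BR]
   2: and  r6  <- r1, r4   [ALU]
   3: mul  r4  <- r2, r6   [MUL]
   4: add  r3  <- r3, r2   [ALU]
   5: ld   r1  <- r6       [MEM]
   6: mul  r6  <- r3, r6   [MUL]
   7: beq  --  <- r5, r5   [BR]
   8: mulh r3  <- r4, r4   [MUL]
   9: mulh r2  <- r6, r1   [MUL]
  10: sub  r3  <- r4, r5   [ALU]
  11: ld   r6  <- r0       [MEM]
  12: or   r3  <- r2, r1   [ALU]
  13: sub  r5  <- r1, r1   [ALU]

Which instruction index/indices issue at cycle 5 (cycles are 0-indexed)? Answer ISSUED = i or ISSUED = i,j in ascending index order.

ISSUED = 8

0. sub @i0  | RAW r2
1. beq/and @i1/i2  | pair
2. mul/add @i3/i4  | pair
3. ld @i5  | no-port MEM/MUL
4. mul/beq @i6/i7  | pair
5. mulh @i8  | no-port MUL/MUL
6. mulh/sub @i9/i10  | pair
7. ld/or @i11/i12  | pair
8. sub @i13  | tail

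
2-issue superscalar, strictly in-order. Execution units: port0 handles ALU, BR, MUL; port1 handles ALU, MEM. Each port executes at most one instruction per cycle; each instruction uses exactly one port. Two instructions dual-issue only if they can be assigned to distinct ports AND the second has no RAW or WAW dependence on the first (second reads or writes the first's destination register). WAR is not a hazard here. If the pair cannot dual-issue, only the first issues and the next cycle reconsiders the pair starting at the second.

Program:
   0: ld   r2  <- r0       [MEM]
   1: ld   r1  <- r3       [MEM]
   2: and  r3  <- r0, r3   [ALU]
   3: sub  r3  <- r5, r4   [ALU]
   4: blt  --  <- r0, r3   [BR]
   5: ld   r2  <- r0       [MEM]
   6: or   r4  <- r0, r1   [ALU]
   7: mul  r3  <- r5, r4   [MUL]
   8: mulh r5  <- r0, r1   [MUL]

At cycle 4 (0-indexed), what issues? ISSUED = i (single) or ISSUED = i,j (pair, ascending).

#0 head=0: ld.MEM i0 no-port MEM/MEM
#1 head=1: ld.MEM/and.ALU i1/i2 pair
#2 head=3: sub.ALU i3 RAW r3
#3 head=4: blt.BR/ld.MEM i4/i5 pair
#4 head=6: or.ALU i6 RAW r4
#5 head=7: mul.MUL i7 no-port MUL/MUL
#6 head=8: mulh.MUL i8 tail

ISSUED = 6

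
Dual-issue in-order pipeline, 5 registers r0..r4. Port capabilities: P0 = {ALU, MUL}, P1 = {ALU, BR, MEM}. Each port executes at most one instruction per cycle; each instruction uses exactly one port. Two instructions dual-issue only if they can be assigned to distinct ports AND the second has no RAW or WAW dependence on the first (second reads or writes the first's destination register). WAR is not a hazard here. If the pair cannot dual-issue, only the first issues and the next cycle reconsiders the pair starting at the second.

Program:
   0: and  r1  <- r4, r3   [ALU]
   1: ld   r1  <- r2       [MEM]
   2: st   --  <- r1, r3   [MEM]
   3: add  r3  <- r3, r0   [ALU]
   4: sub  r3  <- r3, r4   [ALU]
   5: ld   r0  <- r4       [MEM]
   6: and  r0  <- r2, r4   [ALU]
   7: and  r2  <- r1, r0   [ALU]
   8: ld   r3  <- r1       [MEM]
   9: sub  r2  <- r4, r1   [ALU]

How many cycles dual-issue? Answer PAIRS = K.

PAIRS = 3

0. and @i0  | WAW r1
1. ld @i1  | no-port MEM/MEM
2. st+add @i2+i3  | dual
3. sub+ld @i4+i5  | dual
4. and @i6  | RAW r0
5. and+ld @i7+i8  | dual
6. sub @i9  | tail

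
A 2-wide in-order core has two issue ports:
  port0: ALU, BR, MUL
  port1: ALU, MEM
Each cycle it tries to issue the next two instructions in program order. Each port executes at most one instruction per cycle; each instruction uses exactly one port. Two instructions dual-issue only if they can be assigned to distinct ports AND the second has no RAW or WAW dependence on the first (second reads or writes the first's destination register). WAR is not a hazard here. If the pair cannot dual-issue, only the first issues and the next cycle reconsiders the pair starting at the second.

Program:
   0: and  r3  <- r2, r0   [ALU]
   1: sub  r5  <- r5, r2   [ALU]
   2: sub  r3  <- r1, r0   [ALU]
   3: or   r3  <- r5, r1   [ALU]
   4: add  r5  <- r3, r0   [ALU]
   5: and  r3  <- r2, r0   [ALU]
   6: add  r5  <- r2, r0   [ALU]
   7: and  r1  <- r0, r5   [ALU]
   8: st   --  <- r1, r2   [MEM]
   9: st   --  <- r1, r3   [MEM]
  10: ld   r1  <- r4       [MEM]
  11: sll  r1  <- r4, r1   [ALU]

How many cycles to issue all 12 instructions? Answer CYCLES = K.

CYCLES = 10

  cy0 -> i0/i1 (and.ALU+sub.ALU) dual
  cy1 -> i2 (sub.ALU) WAW r3
  cy2 -> i3 (or.ALU) RAW r3
  cy3 -> i4/i5 (add.ALU+and.ALU) dual
  cy4 -> i6 (add.ALU) RAW r5
  cy5 -> i7 (and.ALU) RAW r1
  cy6 -> i8 (st.MEM) no-port MEM/MEM
  cy7 -> i9 (st.MEM) no-port MEM/MEM
  cy8 -> i10 (ld.MEM) RAW+WAW r1
  cy9 -> i11 (sll.ALU) tail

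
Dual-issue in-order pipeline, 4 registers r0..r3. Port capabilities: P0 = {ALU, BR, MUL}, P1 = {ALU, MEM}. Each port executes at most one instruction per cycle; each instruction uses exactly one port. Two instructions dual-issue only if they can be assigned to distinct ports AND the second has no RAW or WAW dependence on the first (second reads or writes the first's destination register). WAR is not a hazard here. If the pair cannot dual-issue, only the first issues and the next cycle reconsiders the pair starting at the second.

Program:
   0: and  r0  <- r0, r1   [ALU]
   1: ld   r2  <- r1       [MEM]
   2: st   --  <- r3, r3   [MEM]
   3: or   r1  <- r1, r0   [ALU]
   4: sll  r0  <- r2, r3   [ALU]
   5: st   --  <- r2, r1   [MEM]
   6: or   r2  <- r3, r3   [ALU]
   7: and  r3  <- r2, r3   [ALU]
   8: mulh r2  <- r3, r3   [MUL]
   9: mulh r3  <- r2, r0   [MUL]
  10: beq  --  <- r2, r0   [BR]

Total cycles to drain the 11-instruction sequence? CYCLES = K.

CYCLES = 8

#0 head=0: and.ALU;ld.MEM i0,i1 pair
#1 head=2: st.MEM;or.ALU i2,i3 pair
#2 head=4: sll.ALU;st.MEM i4,i5 pair
#3 head=6: or.ALU i6 RAW r2
#4 head=7: and.ALU i7 RAW r3
#5 head=8: mulh.MUL i8 no-port MUL/MUL
#6 head=9: mulh.MUL i9 no-port MUL/BR
#7 head=10: beq.BR i10 tail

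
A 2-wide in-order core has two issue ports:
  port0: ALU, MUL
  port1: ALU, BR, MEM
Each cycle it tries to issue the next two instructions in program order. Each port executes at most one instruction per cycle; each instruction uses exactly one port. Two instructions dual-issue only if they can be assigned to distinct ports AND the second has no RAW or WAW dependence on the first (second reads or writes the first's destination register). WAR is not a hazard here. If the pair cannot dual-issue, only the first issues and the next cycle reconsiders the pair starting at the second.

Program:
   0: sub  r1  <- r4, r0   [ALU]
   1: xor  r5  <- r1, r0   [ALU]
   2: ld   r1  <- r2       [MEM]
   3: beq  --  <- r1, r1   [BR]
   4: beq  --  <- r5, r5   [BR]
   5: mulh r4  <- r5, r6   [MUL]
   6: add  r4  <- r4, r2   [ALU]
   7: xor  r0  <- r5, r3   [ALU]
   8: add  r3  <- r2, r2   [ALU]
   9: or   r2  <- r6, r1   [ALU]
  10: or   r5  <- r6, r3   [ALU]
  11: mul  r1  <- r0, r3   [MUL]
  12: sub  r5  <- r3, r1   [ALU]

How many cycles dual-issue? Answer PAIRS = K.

t=0 i0:sub.ALU ; RAW r1
t=1 i1+i2:xor.ALU/ld.MEM ; pair
t=2 i3:beq.BR ; no-port BR/BR
t=3 i4+i5:beq.BR/mulh.MUL ; pair
t=4 i6+i7:add.ALU/xor.ALU ; pair
t=5 i8+i9:add.ALU/or.ALU ; pair
t=6 i10+i11:or.ALU/mul.MUL ; pair
t=7 i12:sub.ALU ; tail

PAIRS = 5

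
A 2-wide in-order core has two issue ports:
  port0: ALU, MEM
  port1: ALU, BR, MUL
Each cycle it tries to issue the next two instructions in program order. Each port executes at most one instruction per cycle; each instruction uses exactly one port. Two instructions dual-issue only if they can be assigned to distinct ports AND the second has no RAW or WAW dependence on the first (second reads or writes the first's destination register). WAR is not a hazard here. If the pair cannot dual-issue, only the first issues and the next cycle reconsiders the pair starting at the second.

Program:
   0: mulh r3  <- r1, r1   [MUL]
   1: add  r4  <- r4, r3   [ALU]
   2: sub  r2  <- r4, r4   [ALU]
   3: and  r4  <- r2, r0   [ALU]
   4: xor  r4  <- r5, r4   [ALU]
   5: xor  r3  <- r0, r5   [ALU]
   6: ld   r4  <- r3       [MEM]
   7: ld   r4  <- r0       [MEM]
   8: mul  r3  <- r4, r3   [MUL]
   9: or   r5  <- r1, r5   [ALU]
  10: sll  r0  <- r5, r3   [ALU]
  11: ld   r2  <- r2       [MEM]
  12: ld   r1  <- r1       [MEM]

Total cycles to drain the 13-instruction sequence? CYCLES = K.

  cy0 -> i0 (mulh) RAW r3
  cy1 -> i1 (add) RAW r4
  cy2 -> i2 (sub) RAW r2
  cy3 -> i3 (and) RAW+WAW r4
  cy4 -> i4,i5 (xor;xor) pair
  cy5 -> i6 (ld) no-port MEM/MEM
  cy6 -> i7 (ld) RAW r4
  cy7 -> i8,i9 (mul;or) pair
  cy8 -> i10,i11 (sll;ld) pair
  cy9 -> i12 (ld) tail

CYCLES = 10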